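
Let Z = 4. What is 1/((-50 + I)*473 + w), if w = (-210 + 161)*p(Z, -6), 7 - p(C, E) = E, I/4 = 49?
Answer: 1/68421 ≈ 1.4615e-5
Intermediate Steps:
I = 196 (I = 4*49 = 196)
p(C, E) = 7 - E
w = -637 (w = (-210 + 161)*(7 - 1*(-6)) = -49*(7 + 6) = -49*13 = -637)
1/((-50 + I)*473 + w) = 1/((-50 + 196)*473 - 637) = 1/(146*473 - 637) = 1/(69058 - 637) = 1/68421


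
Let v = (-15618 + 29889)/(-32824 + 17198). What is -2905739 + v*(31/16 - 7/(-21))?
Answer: -726481760337/250016 ≈ -2.9057e+6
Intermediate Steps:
v = -14271/15626 (v = 14271/(-15626) = 14271*(-1/15626) = -14271/15626 ≈ -0.91329)
-2905739 + v*(31/16 - 7/(-21)) = -2905739 - 14271*(31/16 - 7/(-21))/15626 = -2905739 - 14271*(31*(1/16) - 7*(-1/21))/15626 = -2905739 - 14271*(31/16 + ⅓)/15626 = -2905739 - 14271/15626*109/48 = -2905739 - 518513/250016 = -726481760337/250016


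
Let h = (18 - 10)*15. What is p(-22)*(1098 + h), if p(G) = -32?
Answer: -38976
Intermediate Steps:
h = 120 (h = 8*15 = 120)
p(-22)*(1098 + h) = -32*(1098 + 120) = -32*1218 = -38976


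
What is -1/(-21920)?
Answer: 1/21920 ≈ 4.5620e-5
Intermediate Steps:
-1/(-21920) = -1*(-1/21920) = 1/21920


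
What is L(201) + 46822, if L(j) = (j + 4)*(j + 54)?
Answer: 99097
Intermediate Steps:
L(j) = (4 + j)*(54 + j)
L(201) + 46822 = (216 + 201**2 + 58*201) + 46822 = (216 + 40401 + 11658) + 46822 = 52275 + 46822 = 99097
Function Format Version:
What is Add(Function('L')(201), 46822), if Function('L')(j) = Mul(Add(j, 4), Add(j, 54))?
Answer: 99097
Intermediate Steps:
Function('L')(j) = Mul(Add(4, j), Add(54, j))
Add(Function('L')(201), 46822) = Add(Add(216, Pow(201, 2), Mul(58, 201)), 46822) = Add(Add(216, 40401, 11658), 46822) = Add(52275, 46822) = 99097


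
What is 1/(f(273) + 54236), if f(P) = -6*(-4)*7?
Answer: 1/54404 ≈ 1.8381e-5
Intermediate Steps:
f(P) = 168 (f(P) = 24*7 = 168)
1/(f(273) + 54236) = 1/(168 + 54236) = 1/54404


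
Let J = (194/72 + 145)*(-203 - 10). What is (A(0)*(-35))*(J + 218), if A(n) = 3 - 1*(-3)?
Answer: 13121185/2 ≈ 6.5606e+6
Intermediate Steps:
A(n) = 6 (A(n) = 3 + 3 = 6)
J = -377507/12 (J = (194*(1/72) + 145)*(-213) = (97/36 + 145)*(-213) = (5317/36)*(-213) = -377507/12 ≈ -31459.)
(A(0)*(-35))*(J + 218) = (6*(-35))*(-377507/12 + 218) = -210*(-374891/12) = 13121185/2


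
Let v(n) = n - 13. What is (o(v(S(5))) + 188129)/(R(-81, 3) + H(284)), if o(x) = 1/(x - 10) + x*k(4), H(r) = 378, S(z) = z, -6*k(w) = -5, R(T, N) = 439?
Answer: 3386201/14706 ≈ 230.26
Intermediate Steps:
k(w) = ⅚ (k(w) = -⅙*(-5) = ⅚)
v(n) = -13 + n
o(x) = 1/(-10 + x) + 5*x/6 (o(x) = 1/(x - 10) + x*(⅚) = 1/(-10 + x) + 5*x/6)
(o(v(S(5))) + 188129)/(R(-81, 3) + H(284)) = ((6 - 50*(-13 + 5) + 5*(-13 + 5)²)/(6*(-10 + (-13 + 5))) + 188129)/(439 + 378) = ((6 - 50*(-8) + 5*(-8)²)/(6*(-10 - 8)) + 188129)/817 = ((⅙)*(6 + 400 + 5*64)/(-18) + 188129)*(1/817) = ((⅙)*(-1/18)*(6 + 400 + 320) + 188129)*(1/817) = ((⅙)*(-1/18)*726 + 188129)*(1/817) = (-121/18 + 188129)*(1/817) = (3386201/18)*(1/817) = 3386201/14706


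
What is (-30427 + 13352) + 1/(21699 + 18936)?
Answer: -693842624/40635 ≈ -17075.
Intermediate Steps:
(-30427 + 13352) + 1/(21699 + 18936) = -17075 + 1/40635 = -693842624/40635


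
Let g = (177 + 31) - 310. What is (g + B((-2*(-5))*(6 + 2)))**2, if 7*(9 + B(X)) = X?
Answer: 485809/49 ≈ 9914.5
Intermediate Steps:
B(X) = -9 + X/7
g = -102 (g = 208 - 310 = -102)
(g + B((-2*(-5))*(6 + 2)))**2 = (-102 + (-9 + ((-2*(-5))*(6 + 2))/7))**2 = (-102 + (-9 + (10*8)/7))**2 = (-102 + (-9 + (1/7)*80))**2 = (-102 + (-9 + 80/7))**2 = (-102 + 17/7)**2 = (-697/7)**2 = 485809/49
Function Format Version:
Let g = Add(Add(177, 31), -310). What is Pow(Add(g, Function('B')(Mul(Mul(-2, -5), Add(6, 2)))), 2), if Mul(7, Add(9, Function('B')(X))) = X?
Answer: Rational(485809, 49) ≈ 9914.5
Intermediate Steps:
Function('B')(X) = Add(-9, Mul(Rational(1, 7), X))
g = -102 (g = Add(208, -310) = -102)
Pow(Add(g, Function('B')(Mul(Mul(-2, -5), Add(6, 2)))), 2) = Pow(Add(-102, Add(-9, Mul(Rational(1, 7), Mul(Mul(-2, -5), Add(6, 2))))), 2) = Pow(Add(-102, Add(-9, Mul(Rational(1, 7), Mul(10, 8)))), 2) = Pow(Add(-102, Add(-9, Mul(Rational(1, 7), 80))), 2) = Pow(Add(-102, Add(-9, Rational(80, 7))), 2) = Pow(Add(-102, Rational(17, 7)), 2) = Pow(Rational(-697, 7), 2) = Rational(485809, 49)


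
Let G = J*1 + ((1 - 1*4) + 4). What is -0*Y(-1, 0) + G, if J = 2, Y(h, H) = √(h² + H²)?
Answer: 3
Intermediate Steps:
Y(h, H) = √(H² + h²)
G = 3 (G = 2*1 + ((1 - 1*4) + 4) = 2 + ((1 - 4) + 4) = 2 + (-3 + 4) = 2 + 1 = 3)
-0*Y(-1, 0) + G = -0*√(0² + (-1)²) + 3 = -0*√(0 + 1) + 3 = -0*√1 + 3 = -0 + 3 = -7*0 + 3 = 0 + 3 = 3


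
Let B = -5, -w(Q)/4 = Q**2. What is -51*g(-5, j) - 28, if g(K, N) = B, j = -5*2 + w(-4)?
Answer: 227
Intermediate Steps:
w(Q) = -4*Q**2
j = -74 (j = -5*2 - 4*(-4)**2 = -10 - 4*16 = -10 - 64 = -74)
g(K, N) = -5
-51*g(-5, j) - 28 = -51*(-5) - 28 = 255 - 28 = 227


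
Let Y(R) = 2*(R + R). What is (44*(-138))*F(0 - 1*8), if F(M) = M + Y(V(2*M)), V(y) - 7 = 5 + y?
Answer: 145728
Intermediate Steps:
V(y) = 12 + y (V(y) = 7 + (5 + y) = 12 + y)
Y(R) = 4*R (Y(R) = 2*(2*R) = 4*R)
F(M) = 48 + 9*M (F(M) = M + 4*(12 + 2*M) = M + (48 + 8*M) = 48 + 9*M)
(44*(-138))*F(0 - 1*8) = (44*(-138))*(48 + 9*(0 - 1*8)) = -6072*(48 + 9*(0 - 8)) = -6072*(48 + 9*(-8)) = -6072*(48 - 72) = -6072*(-24) = 145728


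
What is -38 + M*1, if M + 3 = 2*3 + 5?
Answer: -30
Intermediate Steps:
M = 8 (M = -3 + (2*3 + 5) = -3 + (6 + 5) = -3 + 11 = 8)
-38 + M*1 = -38 + 8*1 = -38 + 8 = -30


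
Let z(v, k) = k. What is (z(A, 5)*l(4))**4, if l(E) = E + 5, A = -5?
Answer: 4100625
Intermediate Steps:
l(E) = 5 + E
(z(A, 5)*l(4))**4 = (5*(5 + 4))**4 = (5*9)**4 = 45**4 = 4100625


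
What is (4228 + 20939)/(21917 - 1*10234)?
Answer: 25167/11683 ≈ 2.1542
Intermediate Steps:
(4228 + 20939)/(21917 - 1*10234) = 25167/(21917 - 10234) = 25167/11683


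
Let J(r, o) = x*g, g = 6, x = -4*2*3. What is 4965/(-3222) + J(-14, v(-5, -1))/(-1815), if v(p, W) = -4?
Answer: -949723/649770 ≈ -1.4616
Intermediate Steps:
x = -24 (x = -8*3 = -24)
J(r, o) = -144 (J(r, o) = -24*6 = -144)
4965/(-3222) + J(-14, v(-5, -1))/(-1815) = 4965/(-3222) - 144/(-1815) = 4965*(-1/3222) - 144*(-1/1815) = -1655/1074 + 48/605 = -949723/649770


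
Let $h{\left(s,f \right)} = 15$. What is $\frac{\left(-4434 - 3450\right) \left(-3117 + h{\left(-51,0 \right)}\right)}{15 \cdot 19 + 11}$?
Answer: $\frac{3057021}{37} \approx 82622.0$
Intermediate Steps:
$\frac{\left(-4434 - 3450\right) \left(-3117 + h{\left(-51,0 \right)}\right)}{15 \cdot 19 + 11} = \frac{\left(-4434 - 3450\right) \left(-3117 + 15\right)}{15 \cdot 19 + 11} = \frac{\left(-7884\right) \left(-3102\right)}{285 + 11} = \frac{24456168}{296} = 24456168 \cdot \frac{1}{296} = \frac{3057021}{37}$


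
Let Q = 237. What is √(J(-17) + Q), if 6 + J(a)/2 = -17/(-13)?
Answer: √38467/13 ≈ 15.087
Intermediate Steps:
J(a) = -122/13 (J(a) = -12 + 2*(-17/(-13)) = -12 + 2*(-17*(-1/13)) = -12 + 2*(17/13) = -12 + 34/13 = -122/13)
√(J(-17) + Q) = √(-122/13 + 237) = √(2959/13) = √38467/13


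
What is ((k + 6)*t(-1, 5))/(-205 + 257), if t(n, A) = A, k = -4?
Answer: 5/26 ≈ 0.19231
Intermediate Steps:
((k + 6)*t(-1, 5))/(-205 + 257) = ((-4 + 6)*5)/(-205 + 257) = (2*5)/52 = 10*(1/52) = 5/26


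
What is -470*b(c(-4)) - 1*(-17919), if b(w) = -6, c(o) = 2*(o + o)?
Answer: 20739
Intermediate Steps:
c(o) = 4*o (c(o) = 2*(2*o) = 4*o)
-470*b(c(-4)) - 1*(-17919) = -470*(-6) - 1*(-17919) = 2820 + 17919 = 20739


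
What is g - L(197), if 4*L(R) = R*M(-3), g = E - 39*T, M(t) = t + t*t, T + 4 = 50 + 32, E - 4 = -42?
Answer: -6751/2 ≈ -3375.5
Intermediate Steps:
E = -38 (E = 4 - 42 = -38)
T = 78 (T = -4 + (50 + 32) = -4 + 82 = 78)
M(t) = t + t²
g = -3080 (g = -38 - 39*78 = -38 - 3042 = -3080)
L(R) = 3*R/2 (L(R) = (R*(-3*(1 - 3)))/4 = (R*(-3*(-2)))/4 = (R*6)/4 = (6*R)/4 = 3*R/2)
g - L(197) = -3080 - 3*197/2 = -3080 - 1*591/2 = -3080 - 591/2 = -6751/2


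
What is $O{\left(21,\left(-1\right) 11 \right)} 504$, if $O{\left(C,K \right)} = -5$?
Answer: $-2520$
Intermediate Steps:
$O{\left(21,\left(-1\right) 11 \right)} 504 = \left(-5\right) 504 = -2520$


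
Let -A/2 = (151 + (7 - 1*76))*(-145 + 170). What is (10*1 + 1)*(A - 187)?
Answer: -47157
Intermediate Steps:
A = -4100 (A = -2*(151 + (7 - 1*76))*(-145 + 170) = -2*(151 + (7 - 76))*25 = -2*(151 - 69)*25 = -164*25 = -2*2050 = -4100)
(10*1 + 1)*(A - 187) = (10*1 + 1)*(-4100 - 187) = (10 + 1)*(-4287) = 11*(-4287) = -47157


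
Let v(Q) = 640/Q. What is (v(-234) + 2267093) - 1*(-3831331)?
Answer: 713515288/117 ≈ 6.0984e+6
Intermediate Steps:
(v(-234) + 2267093) - 1*(-3831331) = (640/(-234) + 2267093) - 1*(-3831331) = (640*(-1/234) + 2267093) + 3831331 = (-320/117 + 2267093) + 3831331 = 265249561/117 + 3831331 = 713515288/117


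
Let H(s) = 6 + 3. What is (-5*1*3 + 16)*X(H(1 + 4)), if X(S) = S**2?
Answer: 81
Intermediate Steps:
H(s) = 9
(-5*1*3 + 16)*X(H(1 + 4)) = (-5*1*3 + 16)*9**2 = (-5*3 + 16)*81 = (-15 + 16)*81 = 1*81 = 81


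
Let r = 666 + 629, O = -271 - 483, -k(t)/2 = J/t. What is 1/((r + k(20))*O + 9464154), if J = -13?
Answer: 5/42433719 ≈ 1.1783e-7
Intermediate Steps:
k(t) = 26/t (k(t) = -(-26)/t = 26/t)
O = -754
r = 1295
1/((r + k(20))*O + 9464154) = 1/((1295 + 26/20)*(-754) + 9464154) = 1/((1295 + 26*(1/20))*(-754) + 9464154) = 1/((1295 + 13/10)*(-754) + 9464154) = 1/((12963/10)*(-754) + 9464154) = 1/(-4887051/5 + 9464154) = 1/(42433719/5) = 5/42433719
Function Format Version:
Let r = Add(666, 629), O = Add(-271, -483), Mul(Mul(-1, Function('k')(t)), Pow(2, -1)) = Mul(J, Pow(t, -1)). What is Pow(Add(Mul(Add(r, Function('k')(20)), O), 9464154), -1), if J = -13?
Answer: Rational(5, 42433719) ≈ 1.1783e-7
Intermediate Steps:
Function('k')(t) = Mul(26, Pow(t, -1)) (Function('k')(t) = Mul(-2, Mul(-13, Pow(t, -1))) = Mul(26, Pow(t, -1)))
O = -754
r = 1295
Pow(Add(Mul(Add(r, Function('k')(20)), O), 9464154), -1) = Pow(Add(Mul(Add(1295, Mul(26, Pow(20, -1))), -754), 9464154), -1) = Pow(Add(Mul(Add(1295, Mul(26, Rational(1, 20))), -754), 9464154), -1) = Pow(Add(Mul(Add(1295, Rational(13, 10)), -754), 9464154), -1) = Pow(Add(Mul(Rational(12963, 10), -754), 9464154), -1) = Pow(Add(Rational(-4887051, 5), 9464154), -1) = Pow(Rational(42433719, 5), -1) = Rational(5, 42433719)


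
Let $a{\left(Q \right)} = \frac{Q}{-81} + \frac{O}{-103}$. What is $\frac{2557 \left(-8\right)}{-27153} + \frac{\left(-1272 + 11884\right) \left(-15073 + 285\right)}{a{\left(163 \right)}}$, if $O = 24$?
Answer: $\frac{35550584956266872}{508657149} \approx 6.9891 \cdot 10^{7}$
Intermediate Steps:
$a{\left(Q \right)} = - \frac{24}{103} - \frac{Q}{81}$ ($a{\left(Q \right)} = \frac{Q}{-81} + \frac{24}{-103} = Q \left(- \frac{1}{81}\right) + 24 \left(- \frac{1}{103}\right) = - \frac{Q}{81} - \frac{24}{103} = - \frac{24}{103} - \frac{Q}{81}$)
$\frac{2557 \left(-8\right)}{-27153} + \frac{\left(-1272 + 11884\right) \left(-15073 + 285\right)}{a{\left(163 \right)}} = \frac{2557 \left(-8\right)}{-27153} + \frac{\left(-1272 + 11884\right) \left(-15073 + 285\right)}{- \frac{24}{103} - \frac{163}{81}} = \left(-20456\right) \left(- \frac{1}{27153}\right) + \frac{10612 \left(-14788\right)}{- \frac{24}{103} - \frac{163}{81}} = \frac{20456}{27153} - \frac{156930256}{- \frac{18733}{8343}} = \frac{20456}{27153} - - \frac{1309269125808}{18733} = \frac{20456}{27153} + \frac{1309269125808}{18733} = \frac{35550584956266872}{508657149}$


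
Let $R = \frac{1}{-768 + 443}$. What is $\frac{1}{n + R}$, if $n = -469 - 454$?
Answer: $- \frac{325}{299976} \approx -0.0010834$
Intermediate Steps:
$R = - \frac{1}{325}$ ($R = \frac{1}{-325} = - \frac{1}{325} \approx -0.0030769$)
$n = -923$
$\frac{1}{n + R} = \frac{1}{-923 - \frac{1}{325}} = \frac{1}{- \frac{299976}{325}} = - \frac{325}{299976}$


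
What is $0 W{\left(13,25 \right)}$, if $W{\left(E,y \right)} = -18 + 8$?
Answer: $0$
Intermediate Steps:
$W{\left(E,y \right)} = -10$
$0 W{\left(13,25 \right)} = 0 \left(-10\right) = 0$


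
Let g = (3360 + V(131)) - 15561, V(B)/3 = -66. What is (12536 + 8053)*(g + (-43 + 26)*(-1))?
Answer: -254932998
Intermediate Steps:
V(B) = -198 (V(B) = 3*(-66) = -198)
g = -12399 (g = (3360 - 198) - 15561 = 3162 - 15561 = -12399)
(12536 + 8053)*(g + (-43 + 26)*(-1)) = (12536 + 8053)*(-12399 + (-43 + 26)*(-1)) = 20589*(-12399 - 17*(-1)) = 20589*(-12399 + 17) = 20589*(-12382) = -254932998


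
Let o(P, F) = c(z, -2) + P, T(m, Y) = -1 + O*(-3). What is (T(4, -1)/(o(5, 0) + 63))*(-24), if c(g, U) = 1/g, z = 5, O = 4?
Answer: 1560/341 ≈ 4.5748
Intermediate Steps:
T(m, Y) = -13 (T(m, Y) = -1 + 4*(-3) = -1 - 12 = -13)
o(P, F) = 1/5 + P
(T(4, -1)/(o(5, 0) + 63))*(-24) = -13/((1/5 + 5) + 63)*(-24) = -13/(26/5 + 63)*(-24) = -13/341/5*(-24) = -13*5/341*(-24) = -65/341*(-24) = 1560/341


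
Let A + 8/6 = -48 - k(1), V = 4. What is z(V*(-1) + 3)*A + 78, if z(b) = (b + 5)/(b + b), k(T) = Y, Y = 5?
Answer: 560/3 ≈ 186.67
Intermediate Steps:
k(T) = 5
z(b) = (5 + b)/(2*b) (z(b) = (5 + b)/((2*b)) = (5 + b)*(1/(2*b)) = (5 + b)/(2*b))
A = -163/3 (A = -4/3 + (-48 - 1*5) = -4/3 + (-48 - 5) = -4/3 - 53 = -163/3 ≈ -54.333)
z(V*(-1) + 3)*A + 78 = ((5 + (4*(-1) + 3))/(2*(4*(-1) + 3)))*(-163/3) + 78 = ((5 + (-4 + 3))/(2*(-4 + 3)))*(-163/3) + 78 = ((1/2)*(5 - 1)/(-1))*(-163/3) + 78 = ((1/2)*(-1)*4)*(-163/3) + 78 = -2*(-163/3) + 78 = 326/3 + 78 = 560/3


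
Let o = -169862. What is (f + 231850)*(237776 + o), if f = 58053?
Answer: 19688472342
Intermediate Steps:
(f + 231850)*(237776 + o) = (58053 + 231850)*(237776 - 169862) = 289903*67914 = 19688472342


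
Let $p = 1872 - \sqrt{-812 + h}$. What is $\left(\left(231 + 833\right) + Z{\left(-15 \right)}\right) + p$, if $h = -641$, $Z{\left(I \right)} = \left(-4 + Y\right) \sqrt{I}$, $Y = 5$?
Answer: $2936 + i \sqrt{15} - i \sqrt{1453} \approx 2936.0 - 34.245 i$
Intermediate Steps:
$Z{\left(I \right)} = \sqrt{I}$ ($Z{\left(I \right)} = \left(-4 + 5\right) \sqrt{I} = 1 \sqrt{I} = \sqrt{I}$)
$p = 1872 - i \sqrt{1453}$ ($p = 1872 - \sqrt{-812 - 641} = 1872 - \sqrt{-1453} = 1872 - i \sqrt{1453} \approx 1872.0 - 38.118 i$)
$\left(\left(231 + 833\right) + Z{\left(-15 \right)}\right) + p = \left(\left(231 + 833\right) + \sqrt{-15}\right) + \left(1872 - i \sqrt{1453}\right) = \left(1064 + i \sqrt{15}\right) + \left(1872 - i \sqrt{1453}\right) = 2936 + i \sqrt{15} - i \sqrt{1453}$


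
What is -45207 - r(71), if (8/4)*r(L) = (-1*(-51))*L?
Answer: -94035/2 ≈ -47018.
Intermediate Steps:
r(L) = 51*L/2 (r(L) = ((-1*(-51))*L)/2 = (51*L)/2 = 51*L/2)
-45207 - r(71) = -45207 - 51*71/2 = -45207 - 1*3621/2 = -45207 - 3621/2 = -94035/2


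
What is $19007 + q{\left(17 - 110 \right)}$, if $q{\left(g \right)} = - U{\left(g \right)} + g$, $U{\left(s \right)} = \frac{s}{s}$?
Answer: $18913$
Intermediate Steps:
$U{\left(s \right)} = 1$
$q{\left(g \right)} = -1 + g$ ($q{\left(g \right)} = \left(-1\right) 1 + g = -1 + g$)
$19007 + q{\left(17 - 110 \right)} = 19007 + \left(-1 + \left(17 - 110\right)\right) = 19007 - 94 = 18913$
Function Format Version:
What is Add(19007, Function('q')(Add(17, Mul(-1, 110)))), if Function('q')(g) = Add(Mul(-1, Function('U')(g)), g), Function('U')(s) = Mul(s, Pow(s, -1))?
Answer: 18913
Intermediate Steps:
Function('U')(s) = 1
Function('q')(g) = Add(-1, g) (Function('q')(g) = Add(Mul(-1, 1), g) = Add(-1, g))
Add(19007, Function('q')(Add(17, Mul(-1, 110)))) = Add(19007, Add(-1, Add(17, Mul(-1, 110)))) = Add(19007, Add(-1, Add(17, -110))) = Add(19007, Add(-1, -93)) = Add(19007, -94) = 18913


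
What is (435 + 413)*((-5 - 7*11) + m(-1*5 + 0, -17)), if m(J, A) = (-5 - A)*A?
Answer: -242528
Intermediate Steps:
m(J, A) = A*(-5 - A)
(435 + 413)*((-5 - 7*11) + m(-1*5 + 0, -17)) = (435 + 413)*((-5 - 7*11) - 1*(-17)*(5 - 17)) = 848*((-5 - 77) - 1*(-17)*(-12)) = 848*(-82 - 204) = 848*(-286) = -242528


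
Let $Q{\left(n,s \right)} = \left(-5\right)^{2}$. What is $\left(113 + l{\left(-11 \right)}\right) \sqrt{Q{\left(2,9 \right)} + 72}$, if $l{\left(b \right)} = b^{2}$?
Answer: $234 \sqrt{97} \approx 2304.6$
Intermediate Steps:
$Q{\left(n,s \right)} = 25$
$\left(113 + l{\left(-11 \right)}\right) \sqrt{Q{\left(2,9 \right)} + 72} = \left(113 + \left(-11\right)^{2}\right) \sqrt{25 + 72} = \left(113 + 121\right) \sqrt{97} = 234 \sqrt{97}$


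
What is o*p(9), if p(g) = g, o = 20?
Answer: 180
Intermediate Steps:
o*p(9) = 20*9 = 180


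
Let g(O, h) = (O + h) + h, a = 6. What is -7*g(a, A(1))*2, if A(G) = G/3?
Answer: -280/3 ≈ -93.333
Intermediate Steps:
A(G) = G/3 (A(G) = G*(⅓) = G/3)
g(O, h) = O + 2*h
-7*g(a, A(1))*2 = -7*(6 + 2*((⅓)*1))*2 = -7*(6 + 2*(⅓))*2 = -7*(6 + ⅔)*2 = -7*20/3*2 = -140/3*2 = -280/3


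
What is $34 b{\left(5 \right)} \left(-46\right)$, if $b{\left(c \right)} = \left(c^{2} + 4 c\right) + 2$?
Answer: $-73508$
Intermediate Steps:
$b{\left(c \right)} = 2 + c^{2} + 4 c$
$34 b{\left(5 \right)} \left(-46\right) = 34 \left(2 + 5^{2} + 4 \cdot 5\right) \left(-46\right) = 34 \left(2 + 25 + 20\right) \left(-46\right) = 34 \cdot 47 \left(-46\right) = 1598 \left(-46\right) = -73508$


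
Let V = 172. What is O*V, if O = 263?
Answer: 45236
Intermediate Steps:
O*V = 263*172 = 45236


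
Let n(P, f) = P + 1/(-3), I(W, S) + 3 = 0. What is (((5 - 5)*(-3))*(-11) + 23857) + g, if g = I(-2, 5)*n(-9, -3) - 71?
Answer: 23814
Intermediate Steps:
I(W, S) = -3 (I(W, S) = -3 + 0 = -3)
n(P, f) = -1/3 + P (n(P, f) = P + 1*(-1/3) = P - 1/3 = -1/3 + P)
g = -43 (g = -3*(-1/3 - 9) - 71 = -3*(-28/3) - 71 = 28 - 71 = -43)
(((5 - 5)*(-3))*(-11) + 23857) + g = (((5 - 5)*(-3))*(-11) + 23857) - 43 = ((0*(-3))*(-11) + 23857) - 43 = (0*(-11) + 23857) - 43 = (0 + 23857) - 43 = 23857 - 43 = 23814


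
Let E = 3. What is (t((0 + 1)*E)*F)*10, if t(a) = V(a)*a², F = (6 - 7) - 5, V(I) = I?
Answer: -1620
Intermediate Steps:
F = -6 (F = -1 - 5 = -6)
t(a) = a³ (t(a) = a*a² = a³)
(t((0 + 1)*E)*F)*10 = (((0 + 1)*3)³*(-6))*10 = ((1*3)³*(-6))*10 = (3³*(-6))*10 = (27*(-6))*10 = -162*10 = -1620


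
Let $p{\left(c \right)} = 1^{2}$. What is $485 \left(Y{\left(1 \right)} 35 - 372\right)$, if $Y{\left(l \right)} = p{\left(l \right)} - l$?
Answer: $-180420$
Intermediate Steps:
$p{\left(c \right)} = 1$
$Y{\left(l \right)} = 1 - l$
$485 \left(Y{\left(1 \right)} 35 - 372\right) = 485 \left(\left(1 - 1\right) 35 - 372\right) = 485 \left(0 \cdot 35 - 372\right) = 485 \left(0 - 372\right) = 485 \left(-372\right) = -180420$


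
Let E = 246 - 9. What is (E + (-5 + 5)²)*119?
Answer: 28203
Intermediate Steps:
E = 237
(E + (-5 + 5)²)*119 = (237 + (-5 + 5)²)*119 = (237 + 0²)*119 = (237 + 0)*119 = 237*119 = 28203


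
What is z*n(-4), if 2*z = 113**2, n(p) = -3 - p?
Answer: 12769/2 ≈ 6384.5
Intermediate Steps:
z = 12769/2 (z = (1/2)*113**2 = (1/2)*12769 = 12769/2 ≈ 6384.5)
z*n(-4) = 12769*(-3 - 1*(-4))/2 = 12769*(-3 + 4)/2 = (12769/2)*1 = 12769/2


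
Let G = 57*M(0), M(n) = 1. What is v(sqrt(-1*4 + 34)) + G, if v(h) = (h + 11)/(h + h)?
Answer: 115/2 + 11*sqrt(30)/60 ≈ 58.504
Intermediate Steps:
v(h) = (11 + h)/(2*h) (v(h) = (11 + h)/((2*h)) = (11 + h)*(1/(2*h)) = (11 + h)/(2*h))
G = 57 (G = 57*1 = 57)
v(sqrt(-1*4 + 34)) + G = (11 + sqrt(-1*4 + 34))/(2*(sqrt(-1*4 + 34))) + 57 = (11 + sqrt(-4 + 34))/(2*(sqrt(-4 + 34))) + 57 = (11 + sqrt(30))/(2*(sqrt(30))) + 57 = (sqrt(30)/30)*(11 + sqrt(30))/2 + 57 = sqrt(30)*(11 + sqrt(30))/60 + 57 = 57 + sqrt(30)*(11 + sqrt(30))/60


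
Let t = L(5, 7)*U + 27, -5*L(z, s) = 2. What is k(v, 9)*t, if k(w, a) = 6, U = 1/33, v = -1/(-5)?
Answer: 8906/55 ≈ 161.93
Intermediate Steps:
v = 1/5 (v = -1*(-1/5) = 1/5 ≈ 0.20000)
L(z, s) = -2/5 (L(z, s) = -1/5*2 = -2/5)
U = 1/33 ≈ 0.030303
t = 4453/165 (t = -2/5*1/33 + 27 = -2/165 + 27 = 4453/165 ≈ 26.988)
k(v, 9)*t = 6*(4453/165) = 8906/55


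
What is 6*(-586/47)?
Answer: -3516/47 ≈ -74.808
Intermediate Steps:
6*(-586/47) = -3516/47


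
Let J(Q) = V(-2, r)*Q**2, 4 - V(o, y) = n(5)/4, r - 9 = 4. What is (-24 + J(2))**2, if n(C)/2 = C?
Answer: 324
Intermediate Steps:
r = 13 (r = 9 + 4 = 13)
n(C) = 2*C
V(o, y) = 3/2 (V(o, y) = 4 - 2*5/4 = 4 - 10/4 = 4 - 1*5/2 = 4 - 5/2 = 3/2)
J(Q) = 3*Q**2/2
(-24 + J(2))**2 = (-24 + (3/2)*2**2)**2 = (-24 + (3/2)*4)**2 = (-24 + 6)**2 = (-18)**2 = 324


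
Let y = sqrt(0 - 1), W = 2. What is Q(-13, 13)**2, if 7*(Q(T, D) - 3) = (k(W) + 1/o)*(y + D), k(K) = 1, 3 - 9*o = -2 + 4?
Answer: 3243/7 + 3020*I/49 ≈ 463.29 + 61.633*I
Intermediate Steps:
y = I (y = sqrt(-1) = I ≈ 1.0*I)
o = 1/9 (o = 1/3 - (-2 + 4)/9 = 1/3 - 1/9*2 = 1/3 - 2/9 = 1/9 ≈ 0.11111)
Q(T, D) = 3 + 10*I/7 + 10*D/7 (Q(T, D) = 3 + ((1 + 1/(1/9))*(I + D))/7 = 3 + ((1 + 9)*(I + D))/7 = 3 + (10*(I + D))/7 = 3 + (10*I + 10*D)/7 = 3 + (10*I/7 + 10*D/7) = 3 + 10*I/7 + 10*D/7)
Q(-13, 13)**2 = (3 + 10*I/7 + (10/7)*13)**2 = (3 + 10*I/7 + 130/7)**2 = (151/7 + 10*I/7)**2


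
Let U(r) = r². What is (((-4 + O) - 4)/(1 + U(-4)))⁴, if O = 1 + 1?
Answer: 1296/83521 ≈ 0.015517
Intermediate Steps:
O = 2
(((-4 + O) - 4)/(1 + U(-4)))⁴ = (((-4 + 2) - 4)/(1 + (-4)²))⁴ = ((-2 - 4)/(1 + 16))⁴ = (-6/17)⁴ = 1296/83521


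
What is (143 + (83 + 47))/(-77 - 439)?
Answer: -91/172 ≈ -0.52907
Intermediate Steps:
(143 + (83 + 47))/(-77 - 439) = (143 + 130)/(-516) = 273*(-1/516) = -91/172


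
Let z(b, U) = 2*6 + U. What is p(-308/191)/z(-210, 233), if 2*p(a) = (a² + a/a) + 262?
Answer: 9689367/17875690 ≈ 0.54204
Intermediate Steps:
p(a) = 263/2 + a²/2 (p(a) = ((a² + a/a) + 262)/2 = ((a² + 1) + 262)/2 = ((1 + a²) + 262)/2 = (263 + a²)/2 = 263/2 + a²/2)
z(b, U) = 12 + U
p(-308/191)/z(-210, 233) = (263/2 + (-308/191)²/2)/(12 + 233) = (263/2 + (-308*1/191)²/2)/245 = (263/2 + (-308/191)²/2)*(1/245) = (263/2 + (½)*(94864/36481))*(1/245) = (263/2 + 47432/36481)*(1/245) = (9689367/72962)*(1/245) = 9689367/17875690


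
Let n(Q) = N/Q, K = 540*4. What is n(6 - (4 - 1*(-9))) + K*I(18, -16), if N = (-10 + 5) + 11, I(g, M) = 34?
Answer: 514074/7 ≈ 73439.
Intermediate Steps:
K = 2160
N = 6 (N = -5 + 11 = 6)
n(Q) = 6/Q
n(6 - (4 - 1*(-9))) + K*I(18, -16) = 6/(6 - (4 - 1*(-9))) + 2160*34 = 6/(6 - (4 + 9)) + 73440 = 6/(6 - 1*13) + 73440 = 6/(6 - 13) + 73440 = 6/(-7) + 73440 = 6*(-1/7) + 73440 = -6/7 + 73440 = 514074/7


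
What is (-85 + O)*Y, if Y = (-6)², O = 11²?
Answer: 1296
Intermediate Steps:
O = 121
Y = 36
(-85 + O)*Y = (-85 + 121)*36 = 36*36 = 1296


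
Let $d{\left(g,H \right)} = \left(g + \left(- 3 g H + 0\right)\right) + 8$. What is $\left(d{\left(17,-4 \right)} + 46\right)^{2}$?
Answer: $75625$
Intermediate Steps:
$d{\left(g,H \right)} = 8 + g - 3 H g$ ($d{\left(g,H \right)} = \left(g + \left(- 3 H g + 0\right)\right) + 8 = \left(g - 3 H g\right) + 8 = 8 + g - 3 H g$)
$\left(d{\left(17,-4 \right)} + 46\right)^{2} = \left(\left(8 + 17 - \left(-12\right) 17\right) + 46\right)^{2} = \left(\left(8 + 17 + 204\right) + 46\right)^{2} = \left(229 + 46\right)^{2} = 275^{2} = 75625$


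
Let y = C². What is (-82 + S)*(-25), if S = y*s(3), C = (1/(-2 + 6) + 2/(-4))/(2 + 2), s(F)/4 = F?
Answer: 131125/64 ≈ 2048.8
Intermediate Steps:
s(F) = 4*F
C = -1/16 (C = (1/4 + 2*(-¼))/4 = (¼ - ½)*(¼) = -¼*¼ = -1/16 ≈ -0.062500)
y = 1/256 (y = (-1/16)² = 1/256 ≈ 0.0039063)
S = 3/64 (S = (4*3)/256 = (1/256)*12 = 3/64 ≈ 0.046875)
(-82 + S)*(-25) = (-82 + 3/64)*(-25) = -5245/64*(-25) = 131125/64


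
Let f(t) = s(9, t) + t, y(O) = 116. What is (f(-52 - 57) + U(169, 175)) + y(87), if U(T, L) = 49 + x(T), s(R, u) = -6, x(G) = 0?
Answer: 50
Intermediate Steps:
U(T, L) = 49 (U(T, L) = 49 + 0 = 49)
f(t) = -6 + t
(f(-52 - 57) + U(169, 175)) + y(87) = ((-6 + (-52 - 57)) + 49) + 116 = ((-6 - 109) + 49) + 116 = (-115 + 49) + 116 = -66 + 116 = 50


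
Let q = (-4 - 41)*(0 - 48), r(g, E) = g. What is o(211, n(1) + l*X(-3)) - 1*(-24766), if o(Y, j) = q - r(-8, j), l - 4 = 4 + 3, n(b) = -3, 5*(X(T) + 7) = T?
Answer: 26934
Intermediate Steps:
q = 2160 (q = -45*(-48) = 2160)
X(T) = -7 + T/5
l = 11 (l = 4 + (4 + 3) = 4 + 7 = 11)
o(Y, j) = 2168 (o(Y, j) = 2160 - 1*(-8) = 2160 + 8 = 2168)
o(211, n(1) + l*X(-3)) - 1*(-24766) = 2168 - 1*(-24766) = 2168 + 24766 = 26934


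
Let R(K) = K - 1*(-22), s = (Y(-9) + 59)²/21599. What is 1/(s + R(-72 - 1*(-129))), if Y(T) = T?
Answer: 21599/1708821 ≈ 0.012640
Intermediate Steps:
s = 2500/21599 (s = (-9 + 59)²/21599 = 50²*(1/21599) = 2500*(1/21599) = 2500/21599 ≈ 0.11575)
R(K) = 22 + K (R(K) = K + 22 = 22 + K)
1/(s + R(-72 - 1*(-129))) = 1/(2500/21599 + (22 + (-72 - 1*(-129)))) = 1/(2500/21599 + (22 + (-72 + 129))) = 1/(2500/21599 + (22 + 57)) = 1/(2500/21599 + 79) = 1/(1708821/21599) = 21599/1708821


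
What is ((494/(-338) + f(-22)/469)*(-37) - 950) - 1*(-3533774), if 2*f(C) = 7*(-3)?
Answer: 6154275053/1742 ≈ 3.5329e+6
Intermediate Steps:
f(C) = -21/2 (f(C) = (7*(-3))/2 = (½)*(-21) = -21/2)
((494/(-338) + f(-22)/469)*(-37) - 950) - 1*(-3533774) = ((494/(-338) - 21/2/469)*(-37) - 950) - 1*(-3533774) = ((494*(-1/338) - 21/2*1/469)*(-37) - 950) + 3533774 = ((-19/13 - 3/134)*(-37) - 950) + 3533774 = (-2585/1742*(-37) - 950) + 3533774 = (95645/1742 - 950) + 3533774 = -1559255/1742 + 3533774 = 6154275053/1742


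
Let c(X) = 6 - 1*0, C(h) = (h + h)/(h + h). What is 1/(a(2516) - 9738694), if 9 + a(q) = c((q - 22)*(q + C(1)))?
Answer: -1/9738697 ≈ -1.0268e-7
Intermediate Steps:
C(h) = 1 (C(h) = (2*h)/((2*h)) = (2*h)*(1/(2*h)) = 1)
c(X) = 6 (c(X) = 6 + 0 = 6)
a(q) = -3 (a(q) = -9 + 6 = -3)
1/(a(2516) - 9738694) = 1/(-3 - 9738694) = 1/(-9738697) = -1/9738697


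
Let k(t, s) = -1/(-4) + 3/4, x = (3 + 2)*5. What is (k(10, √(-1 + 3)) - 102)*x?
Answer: -2525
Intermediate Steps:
x = 25 (x = 5*5 = 25)
k(t, s) = 1 (k(t, s) = -1*(-¼) + 3*(¼) = ¼ + ¾ = 1)
(k(10, √(-1 + 3)) - 102)*x = (1 - 102)*25 = -101*25 = -2525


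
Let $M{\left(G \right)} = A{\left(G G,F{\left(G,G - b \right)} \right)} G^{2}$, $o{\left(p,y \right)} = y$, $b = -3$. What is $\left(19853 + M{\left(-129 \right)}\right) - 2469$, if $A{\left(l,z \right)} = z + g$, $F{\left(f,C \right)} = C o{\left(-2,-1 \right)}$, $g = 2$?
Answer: $2147432$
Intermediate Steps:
$F{\left(f,C \right)} = - C$ ($F{\left(f,C \right)} = C \left(-1\right) = - C$)
$A{\left(l,z \right)} = 2 + z$ ($A{\left(l,z \right)} = z + 2 = 2 + z$)
$M{\left(G \right)} = G^{2} \left(-1 - G\right)$ ($M{\left(G \right)} = \left(2 - \left(G - -3\right)\right) G^{2} = \left(2 - \left(G + 3\right)\right) G^{2} = \left(2 - \left(3 + G\right)\right) G^{2} = \left(-1 - G\right) G^{2} = G^{2} \left(-1 - G\right)$)
$\left(19853 + M{\left(-129 \right)}\right) - 2469 = \left(19853 + \left(-129\right)^{2} \left(-1 - -129\right)\right) - 2469 = \left(19853 + 16641 \left(-1 + 129\right)\right) - 2469 = \left(19853 + 16641 \cdot 128\right) - 2469 = \left(19853 + 2130048\right) - 2469 = 2149901 - 2469 = 2147432$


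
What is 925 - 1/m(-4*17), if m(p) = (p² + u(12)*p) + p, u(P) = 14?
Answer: 3333699/3604 ≈ 925.00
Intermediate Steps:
m(p) = p² + 15*p (m(p) = (p² + 14*p) + p = p² + 15*p)
925 - 1/m(-4*17) = 925 - 1/((-4*17)*(15 - 4*17)) = 925 - 1/((-68*(15 - 68))) = 925 - 1/((-68*(-53))) = 925 - 1/3604 = 3333699/3604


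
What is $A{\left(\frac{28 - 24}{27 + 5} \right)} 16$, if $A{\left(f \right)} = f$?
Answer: $2$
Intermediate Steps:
$A{\left(\frac{28 - 24}{27 + 5} \right)} 16 = \frac{28 - 24}{27 + 5} \cdot 16 = \frac{4}{32} \cdot 16 = 4 \cdot \frac{1}{32} \cdot 16 = \frac{1}{8} \cdot 16 = 2$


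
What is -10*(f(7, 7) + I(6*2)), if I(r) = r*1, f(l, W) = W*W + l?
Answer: -680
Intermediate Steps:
f(l, W) = l + W**2 (f(l, W) = W**2 + l = l + W**2)
I(r) = r
-10*(f(7, 7) + I(6*2)) = -10*((7 + 7**2) + 6*2) = -10*((7 + 49) + 12) = -10*(56 + 12) = -10*68 = -680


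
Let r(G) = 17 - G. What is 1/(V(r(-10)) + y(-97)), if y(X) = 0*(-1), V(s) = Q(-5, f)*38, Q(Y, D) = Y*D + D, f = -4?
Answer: 1/608 ≈ 0.0016447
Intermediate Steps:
Q(Y, D) = D + D*Y (Q(Y, D) = D*Y + D = D + D*Y)
V(s) = 608 (V(s) = -4*(1 - 5)*38 = -4*(-4)*38 = 16*38 = 608)
y(X) = 0
1/(V(r(-10)) + y(-97)) = 1/(608 + 0) = 1/608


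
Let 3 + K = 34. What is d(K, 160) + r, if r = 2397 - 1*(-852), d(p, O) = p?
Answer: 3280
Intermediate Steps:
K = 31 (K = -3 + 34 = 31)
r = 3249 (r = 2397 + 852 = 3249)
d(K, 160) + r = 31 + 3249 = 3280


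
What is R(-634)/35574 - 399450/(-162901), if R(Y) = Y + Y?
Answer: 7001737916/2897520087 ≈ 2.4165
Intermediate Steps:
R(Y) = 2*Y
R(-634)/35574 - 399450/(-162901) = (2*(-634))/35574 - 399450/(-162901) = -1268*1/35574 - 399450*(-1/162901) = -634/17787 + 399450/162901 = 7001737916/2897520087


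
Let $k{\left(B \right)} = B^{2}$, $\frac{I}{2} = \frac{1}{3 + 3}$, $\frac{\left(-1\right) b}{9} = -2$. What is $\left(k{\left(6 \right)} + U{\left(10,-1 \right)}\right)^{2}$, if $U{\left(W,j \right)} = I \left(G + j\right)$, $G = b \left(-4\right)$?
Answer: $\frac{1225}{9} \approx 136.11$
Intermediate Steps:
$b = 18$ ($b = \left(-9\right) \left(-2\right) = 18$)
$I = \frac{1}{3}$ ($I = \frac{2}{3 + 3} = \frac{2}{6} = 2 \cdot \frac{1}{6} = \frac{1}{3} \approx 0.33333$)
$G = -72$ ($G = 18 \left(-4\right) = -72$)
$U{\left(W,j \right)} = -24 + \frac{j}{3}$ ($U{\left(W,j \right)} = \frac{-72 + j}{3} = -24 + \frac{j}{3}$)
$\left(k{\left(6 \right)} + U{\left(10,-1 \right)}\right)^{2} = \left(6^{2} + \left(-24 + \frac{1}{3} \left(-1\right)\right)\right)^{2} = \left(36 - \frac{73}{3}\right)^{2} = \left(\frac{35}{3}\right)^{2} = \frac{1225}{9}$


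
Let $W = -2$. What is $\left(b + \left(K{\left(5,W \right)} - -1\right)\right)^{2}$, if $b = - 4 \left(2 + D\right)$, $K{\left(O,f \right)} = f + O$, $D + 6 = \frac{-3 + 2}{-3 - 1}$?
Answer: $361$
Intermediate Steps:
$D = - \frac{23}{4}$ ($D = -6 + \frac{-3 + 2}{-3 - 1} = -6 - \frac{1}{-4} = -6 - - \frac{1}{4} = -6 + \frac{1}{4} = - \frac{23}{4} \approx -5.75$)
$K{\left(O,f \right)} = O + f$
$b = 15$ ($b = - 4 \left(2 - \frac{23}{4}\right) = \left(-4\right) \left(- \frac{15}{4}\right) = 15$)
$\left(b + \left(K{\left(5,W \right)} - -1\right)\right)^{2} = \left(15 + \left(\left(5 - 2\right) - -1\right)\right)^{2} = \left(15 + \left(3 + 1\right)\right)^{2} = \left(15 + 4\right)^{2} = 19^{2} = 361$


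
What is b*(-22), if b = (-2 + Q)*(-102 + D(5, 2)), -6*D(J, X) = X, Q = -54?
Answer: -378224/3 ≈ -1.2607e+5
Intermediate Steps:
D(J, X) = -X/6
b = 17192/3 (b = (-2 - 54)*(-102 - 1/6*2) = -56*(-102 - 1/3) = -56*(-307/3) = 17192/3 ≈ 5730.7)
b*(-22) = (17192/3)*(-22) = -378224/3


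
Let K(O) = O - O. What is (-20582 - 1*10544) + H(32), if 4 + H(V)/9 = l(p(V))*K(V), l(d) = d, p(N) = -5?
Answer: -31162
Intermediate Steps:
K(O) = 0
H(V) = -36 (H(V) = -36 + 9*(-5*0) = -36 + 9*0 = -36 + 0 = -36)
(-20582 - 1*10544) + H(32) = (-20582 - 1*10544) - 36 = (-20582 - 10544) - 36 = -31126 - 36 = -31162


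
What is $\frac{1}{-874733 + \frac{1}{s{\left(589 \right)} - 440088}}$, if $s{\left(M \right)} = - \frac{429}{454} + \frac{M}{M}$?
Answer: $- \frac{199799927}{174771589544945} \approx -1.1432 \cdot 10^{-6}$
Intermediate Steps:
$s{\left(M \right)} = \frac{25}{454}$ ($s{\left(M \right)} = \left(-429\right) \frac{1}{454} + 1 = - \frac{429}{454} + 1 = \frac{25}{454}$)
$\frac{1}{-874733 + \frac{1}{s{\left(589 \right)} - 440088}} = \frac{1}{-874733 + \frac{1}{\frac{25}{454} - 440088}} = \frac{1}{-874733 + \frac{1}{- \frac{199799927}{454}}} = \frac{1}{-874733 - \frac{454}{199799927}} = \frac{1}{- \frac{174771589544945}{199799927}} = - \frac{199799927}{174771589544945}$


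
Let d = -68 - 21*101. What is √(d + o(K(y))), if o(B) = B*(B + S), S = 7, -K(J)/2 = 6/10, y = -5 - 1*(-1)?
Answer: I*√54899/5 ≈ 46.861*I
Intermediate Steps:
y = -4 (y = -5 + 1 = -4)
K(J) = -6/5 (K(J) = -12/10 = -2*⅗ = -6/5)
o(B) = B*(7 + B) (o(B) = B*(B + 7) = B*(7 + B))
d = -2189 (d = -68 - 2121 = -2189)
√(d + o(K(y))) = √(-2189 - 6*(7 - 6/5)/5) = √(-2189 - 6/5*29/5) = √(-2189 - 174/25) = √(-54899/25) = I*√54899/5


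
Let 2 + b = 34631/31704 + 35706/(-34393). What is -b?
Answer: 2121750385/1090395672 ≈ 1.9459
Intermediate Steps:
b = -2121750385/1090395672 (b = -2 + (34631/31704 + 35706/(-34393)) = -2 + (34631*(1/31704) + 35706*(-1/34393)) = -2 + (34631/31704 - 35706/34393) = -2 + 59040959/1090395672 = -2121750385/1090395672 ≈ -1.9459)
-b = -1*(-2121750385/1090395672) = 2121750385/1090395672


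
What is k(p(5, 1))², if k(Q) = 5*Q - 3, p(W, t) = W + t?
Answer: 729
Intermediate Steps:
k(Q) = -3 + 5*Q
k(p(5, 1))² = (-3 + 5*(5 + 1))² = (-3 + 5*6)² = (-3 + 30)² = 27² = 729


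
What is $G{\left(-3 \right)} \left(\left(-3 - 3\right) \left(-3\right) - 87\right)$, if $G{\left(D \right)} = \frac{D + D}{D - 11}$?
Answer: $- \frac{207}{7} \approx -29.571$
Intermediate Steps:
$G{\left(D \right)} = \frac{2 D}{-11 + D}$
$G{\left(-3 \right)} \left(\left(-3 - 3\right) \left(-3\right) - 87\right) = 2 \left(-3\right) \frac{1}{-11 - 3} \left(\left(-3 - 3\right) \left(-3\right) - 87\right) = 2 \left(-3\right) \frac{1}{-14} \left(\left(-6\right) \left(-3\right) - 87\right) = 2 \left(-3\right) \left(- \frac{1}{14}\right) \left(18 - 87\right) = \frac{3}{7} \left(-69\right) = - \frac{207}{7}$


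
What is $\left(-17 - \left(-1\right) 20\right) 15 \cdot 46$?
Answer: $2070$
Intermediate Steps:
$\left(-17 - \left(-1\right) 20\right) 15 \cdot 46 = \left(-17 - -20\right) 15 \cdot 46 = \left(-17 + 20\right) 15 \cdot 46 = 3 \cdot 15 \cdot 46 = 45 \cdot 46 = 2070$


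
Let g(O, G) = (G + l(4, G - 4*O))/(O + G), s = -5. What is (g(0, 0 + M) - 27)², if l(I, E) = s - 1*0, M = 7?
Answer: 34969/49 ≈ 713.65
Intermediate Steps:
l(I, E) = -5 (l(I, E) = -5 - 1*0 = -5 + 0 = -5)
g(O, G) = (-5 + G)/(G + O) (g(O, G) = (G - 5)/(O + G) = (-5 + G)/(G + O))
(g(0, 0 + M) - 27)² = ((-5 + (0 + 7))/((0 + 7) + 0) - 27)² = ((-5 + 7)/(7 + 0) - 27)² = (2/7 - 27)² = (-187/7)² = 34969/49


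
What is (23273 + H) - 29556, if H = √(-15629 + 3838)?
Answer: -6283 + I*√11791 ≈ -6283.0 + 108.59*I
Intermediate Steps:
H = I*√11791 (H = √(-11791) = I*√11791 ≈ 108.59*I)
(23273 + H) - 29556 = (23273 + I*√11791) - 29556 = -6283 + I*√11791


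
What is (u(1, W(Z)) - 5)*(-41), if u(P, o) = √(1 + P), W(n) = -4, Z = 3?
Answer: 205 - 41*√2 ≈ 147.02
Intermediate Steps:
(u(1, W(Z)) - 5)*(-41) = (√(1 + 1) - 5)*(-41) = (√2 - 5)*(-41) = (-5 + √2)*(-41) = 205 - 41*√2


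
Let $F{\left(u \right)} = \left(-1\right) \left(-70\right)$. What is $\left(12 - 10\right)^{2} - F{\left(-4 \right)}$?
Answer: $-66$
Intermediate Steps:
$F{\left(u \right)} = 70$
$\left(12 - 10\right)^{2} - F{\left(-4 \right)} = \left(12 - 10\right)^{2} - 70 = 2^{2} - 70 = 4 - 70 = -66$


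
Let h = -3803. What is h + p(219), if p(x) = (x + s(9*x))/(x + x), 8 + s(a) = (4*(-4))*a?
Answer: -1697039/438 ≈ -3874.5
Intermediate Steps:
s(a) = -8 - 16*a (s(a) = -8 + (4*(-4))*a = -8 - 16*a)
p(x) = (-8 - 143*x)/(2*x) (p(x) = (x + (-8 - 144*x))/(x + x) = (x + (-8 - 144*x))/((2*x)) = (-8 - 143*x)*(1/(2*x)) = (-8 - 143*x)/(2*x))
h + p(219) = -3803 + (-143/2 - 4/219) = -3803 - 31325/438 = -1697039/438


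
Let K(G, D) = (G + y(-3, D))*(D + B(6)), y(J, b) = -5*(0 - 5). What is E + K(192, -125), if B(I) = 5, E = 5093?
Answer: -20947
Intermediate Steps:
y(J, b) = 25 (y(J, b) = -5*(-5) = 25)
K(G, D) = (5 + D)*(25 + G) (K(G, D) = (G + 25)*(D + 5) = (25 + G)*(5 + D) = (5 + D)*(25 + G))
E + K(192, -125) = 5093 + (125 + 5*192 + 25*(-125) - 125*192) = 5093 + (125 + 960 - 3125 - 24000) = 5093 - 26040 = -20947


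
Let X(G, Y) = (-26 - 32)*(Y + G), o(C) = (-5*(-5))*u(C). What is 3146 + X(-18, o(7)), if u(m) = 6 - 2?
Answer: -1610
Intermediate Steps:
u(m) = 4
o(C) = 100 (o(C) = -5*(-5)*4 = 25*4 = 100)
X(G, Y) = -58*G - 58*Y (X(G, Y) = -58*(G + Y) = -58*G - 58*Y)
3146 + X(-18, o(7)) = 3146 + (-58*(-18) - 58*100) = 3146 + (1044 - 5800) = 3146 - 4756 = -1610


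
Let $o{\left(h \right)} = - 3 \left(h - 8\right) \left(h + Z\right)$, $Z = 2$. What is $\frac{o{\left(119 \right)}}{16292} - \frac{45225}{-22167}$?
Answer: $- \frac{5791453}{13375732} \approx -0.43298$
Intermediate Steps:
$o{\left(h \right)} = - 3 \left(-8 + h\right) \left(2 + h\right)$ ($o{\left(h \right)} = - 3 \left(h - 8\right) \left(h + 2\right) = - 3 \left(-8 + h\right) \left(2 + h\right)$)
$\frac{o{\left(119 \right)}}{16292} - \frac{45225}{-22167} = \frac{48 - 3 \cdot 119^{2} + 18 \cdot 119}{16292} - \frac{45225}{-22167} = \left(48 - 42483 + 2142\right) \frac{1}{16292} - - \frac{1675}{821} = \left(48 - 42483 + 2142\right) \frac{1}{16292} + \frac{1675}{821} = \left(-40293\right) \frac{1}{16292} + \frac{1675}{821} = - \frac{40293}{16292} + \frac{1675}{821} = - \frac{5791453}{13375732}$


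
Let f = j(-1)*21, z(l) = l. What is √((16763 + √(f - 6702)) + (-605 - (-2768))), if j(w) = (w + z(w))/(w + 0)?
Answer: √(18926 + 6*I*√185) ≈ 137.57 + 0.2966*I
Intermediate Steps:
j(w) = 2 (j(w) = (w + w)/(w + 0) = (2*w)/w = 2)
f = 42 (f = 2*21 = 42)
√((16763 + √(f - 6702)) + (-605 - (-2768))) = √((16763 + √(42 - 6702)) + (-605 - (-2768))) = √((16763 + √(-6660)) + (-605 - 1*(-2768))) = √((16763 + 6*I*√185) + (-605 + 2768)) = √((16763 + 6*I*√185) + 2163) = √(18926 + 6*I*√185)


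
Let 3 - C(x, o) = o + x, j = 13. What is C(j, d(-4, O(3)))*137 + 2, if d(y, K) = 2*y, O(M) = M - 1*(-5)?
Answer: -272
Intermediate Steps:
O(M) = 5 + M (O(M) = M + 5 = 5 + M)
C(x, o) = 3 - o - x (C(x, o) = 3 - (o + x) = 3 + (-o - x) = 3 - o - x)
C(j, d(-4, O(3)))*137 + 2 = (3 - 2*(-4) - 1*13)*137 + 2 = (3 - 1*(-8) - 13)*137 + 2 = (3 + 8 - 13)*137 + 2 = -2*137 + 2 = -274 + 2 = -272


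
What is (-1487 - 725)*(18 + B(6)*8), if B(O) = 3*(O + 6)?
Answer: -676872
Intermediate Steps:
B(O) = 18 + 3*O (B(O) = 3*(6 + O) = 18 + 3*O)
(-1487 - 725)*(18 + B(6)*8) = (-1487 - 725)*(18 + (18 + 3*6)*8) = -2212*(18 + (18 + 18)*8) = -2212*(18 + 36*8) = -2212*(18 + 288) = -2212*306 = -676872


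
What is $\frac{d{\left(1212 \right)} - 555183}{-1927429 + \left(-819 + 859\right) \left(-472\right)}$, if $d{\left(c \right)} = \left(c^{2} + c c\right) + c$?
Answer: $- \frac{2383917}{1946309} \approx -1.2248$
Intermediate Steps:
$d{\left(c \right)} = c + 2 c^{2}$ ($d{\left(c \right)} = \left(c^{2} + c^{2}\right) + c = 2 c^{2} + c = c + 2 c^{2}$)
$\frac{d{\left(1212 \right)} - 555183}{-1927429 + \left(-819 + 859\right) \left(-472\right)} = \frac{1212 \left(1 + 2 \cdot 1212\right) - 555183}{-1927429 + \left(-819 + 859\right) \left(-472\right)} = \frac{1212 \left(1 + 2424\right) - 555183}{-1927429 + 40 \left(-472\right)} = \frac{1212 \cdot 2425 - 555183}{-1927429 - 18880} = \frac{2939100 - 555183}{-1946309} = 2383917 \left(- \frac{1}{1946309}\right) = - \frac{2383917}{1946309}$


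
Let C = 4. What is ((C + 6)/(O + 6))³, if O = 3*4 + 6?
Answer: 125/1728 ≈ 0.072338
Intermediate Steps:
O = 18 (O = 12 + 6 = 18)
((C + 6)/(O + 6))³ = ((4 + 6)/(18 + 6))³ = (10/24)³ = (10*(1/24))³ = (5/12)³ = 125/1728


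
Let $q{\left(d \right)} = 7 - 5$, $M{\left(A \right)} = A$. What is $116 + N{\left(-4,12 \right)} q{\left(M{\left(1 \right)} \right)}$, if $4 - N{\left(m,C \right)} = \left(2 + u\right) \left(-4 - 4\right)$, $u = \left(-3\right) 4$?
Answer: $-36$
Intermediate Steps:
$u = -12$
$q{\left(d \right)} = 2$
$N{\left(m,C \right)} = -76$ ($N{\left(m,C \right)} = 4 - \left(2 - 12\right) \left(-4 - 4\right) = 4 - \left(-10\right) \left(-8\right) = 4 - 80 = -76$)
$116 + N{\left(-4,12 \right)} q{\left(M{\left(1 \right)} \right)} = 116 - 152 = -36$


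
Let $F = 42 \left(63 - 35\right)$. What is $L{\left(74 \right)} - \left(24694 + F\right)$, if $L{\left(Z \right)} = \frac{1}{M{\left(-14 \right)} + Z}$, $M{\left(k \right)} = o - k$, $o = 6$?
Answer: $- \frac{2431779}{94} \approx -25870.0$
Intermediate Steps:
$M{\left(k \right)} = 6 - k$
$L{\left(Z \right)} = \frac{1}{20 + Z}$ ($L{\left(Z \right)} = \frac{1}{\left(6 - -14\right) + Z} = \frac{1}{\left(6 + 14\right) + Z} = \frac{1}{20 + Z}$)
$F = 1176$ ($F = 42 \cdot 28 = 1176$)
$L{\left(74 \right)} - \left(24694 + F\right) = \frac{1}{20 + 74} - \left(24694 + 1176\right) = \frac{1}{94} - 25870 = - \frac{2431779}{94}$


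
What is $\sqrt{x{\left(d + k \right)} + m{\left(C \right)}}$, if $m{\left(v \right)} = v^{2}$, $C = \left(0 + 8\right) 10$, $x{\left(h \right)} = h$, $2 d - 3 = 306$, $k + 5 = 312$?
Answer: $\frac{\sqrt{27446}}{2} \approx 82.834$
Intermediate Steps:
$k = 307$ ($k = -5 + 312 = 307$)
$d = \frac{309}{2}$ ($d = \frac{3}{2} + \frac{1}{2} \cdot 306 = \frac{3}{2} + 153 = \frac{309}{2} \approx 154.5$)
$C = 80$ ($C = 8 \cdot 10 = 80$)
$\sqrt{x{\left(d + k \right)} + m{\left(C \right)}} = \sqrt{\left(\frac{309}{2} + 307\right) + 80^{2}} = \sqrt{\frac{923}{2} + 6400} = \sqrt{\frac{13723}{2}} = \frac{\sqrt{27446}}{2}$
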